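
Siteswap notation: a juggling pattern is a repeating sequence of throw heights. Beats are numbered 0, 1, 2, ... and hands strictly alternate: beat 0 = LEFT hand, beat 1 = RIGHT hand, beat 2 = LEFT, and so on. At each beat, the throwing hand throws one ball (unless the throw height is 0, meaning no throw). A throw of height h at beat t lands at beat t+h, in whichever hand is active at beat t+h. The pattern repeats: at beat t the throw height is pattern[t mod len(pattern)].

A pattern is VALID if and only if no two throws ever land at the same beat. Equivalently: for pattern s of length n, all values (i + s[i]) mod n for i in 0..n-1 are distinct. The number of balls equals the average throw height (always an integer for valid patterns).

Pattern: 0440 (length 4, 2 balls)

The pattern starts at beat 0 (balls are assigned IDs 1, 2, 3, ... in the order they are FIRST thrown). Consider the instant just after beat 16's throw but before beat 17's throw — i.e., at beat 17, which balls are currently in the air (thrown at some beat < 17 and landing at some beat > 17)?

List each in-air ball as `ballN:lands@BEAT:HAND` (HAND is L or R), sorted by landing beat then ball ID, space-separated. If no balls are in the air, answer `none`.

Beat 1 (R): throw ball1 h=4 -> lands@5:R; in-air after throw: [b1@5:R]
Beat 2 (L): throw ball2 h=4 -> lands@6:L; in-air after throw: [b1@5:R b2@6:L]
Beat 5 (R): throw ball1 h=4 -> lands@9:R; in-air after throw: [b2@6:L b1@9:R]
Beat 6 (L): throw ball2 h=4 -> lands@10:L; in-air after throw: [b1@9:R b2@10:L]
Beat 9 (R): throw ball1 h=4 -> lands@13:R; in-air after throw: [b2@10:L b1@13:R]
Beat 10 (L): throw ball2 h=4 -> lands@14:L; in-air after throw: [b1@13:R b2@14:L]
Beat 13 (R): throw ball1 h=4 -> lands@17:R; in-air after throw: [b2@14:L b1@17:R]
Beat 14 (L): throw ball2 h=4 -> lands@18:L; in-air after throw: [b1@17:R b2@18:L]
Beat 17 (R): throw ball1 h=4 -> lands@21:R; in-air after throw: [b2@18:L b1@21:R]

Answer: ball2:lands@18:L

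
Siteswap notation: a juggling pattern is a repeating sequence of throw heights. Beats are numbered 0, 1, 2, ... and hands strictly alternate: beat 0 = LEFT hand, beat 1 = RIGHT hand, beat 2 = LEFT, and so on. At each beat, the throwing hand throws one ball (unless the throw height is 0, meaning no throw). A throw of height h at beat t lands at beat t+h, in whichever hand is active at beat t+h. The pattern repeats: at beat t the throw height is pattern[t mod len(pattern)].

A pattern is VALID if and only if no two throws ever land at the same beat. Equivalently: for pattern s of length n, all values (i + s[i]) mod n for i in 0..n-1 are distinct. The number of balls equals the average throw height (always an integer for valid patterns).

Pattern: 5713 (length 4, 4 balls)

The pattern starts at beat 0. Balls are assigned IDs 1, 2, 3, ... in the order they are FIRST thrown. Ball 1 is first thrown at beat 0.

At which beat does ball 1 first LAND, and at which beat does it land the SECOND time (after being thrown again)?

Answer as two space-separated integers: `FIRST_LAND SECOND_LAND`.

Beat 0 (L): throw ball1 h=5 -> lands@5:R; in-air after throw: [b1@5:R]
Beat 1 (R): throw ball2 h=7 -> lands@8:L; in-air after throw: [b1@5:R b2@8:L]
Beat 2 (L): throw ball3 h=1 -> lands@3:R; in-air after throw: [b3@3:R b1@5:R b2@8:L]
Beat 3 (R): throw ball3 h=3 -> lands@6:L; in-air after throw: [b1@5:R b3@6:L b2@8:L]
Beat 4 (L): throw ball4 h=5 -> lands@9:R; in-air after throw: [b1@5:R b3@6:L b2@8:L b4@9:R]
Beat 5 (R): throw ball1 h=7 -> lands@12:L; in-air after throw: [b3@6:L b2@8:L b4@9:R b1@12:L]
Beat 6 (L): throw ball3 h=1 -> lands@7:R; in-air after throw: [b3@7:R b2@8:L b4@9:R b1@12:L]
Beat 7 (R): throw ball3 h=3 -> lands@10:L; in-air after throw: [b2@8:L b4@9:R b3@10:L b1@12:L]
Beat 8 (L): throw ball2 h=5 -> lands@13:R; in-air after throw: [b4@9:R b3@10:L b1@12:L b2@13:R]
Beat 9 (R): throw ball4 h=7 -> lands@16:L; in-air after throw: [b3@10:L b1@12:L b2@13:R b4@16:L]
Beat 10 (L): throw ball3 h=1 -> lands@11:R; in-air after throw: [b3@11:R b1@12:L b2@13:R b4@16:L]
Beat 11 (R): throw ball3 h=3 -> lands@14:L; in-air after throw: [b1@12:L b2@13:R b3@14:L b4@16:L]
Beat 12 (L): throw ball1 h=5 -> lands@17:R; in-air after throw: [b2@13:R b3@14:L b4@16:L b1@17:R]
Ball 1: thrown@0 h=5 -> first land @5; rethrown@5 h=7 -> second land @12

Answer: 5 12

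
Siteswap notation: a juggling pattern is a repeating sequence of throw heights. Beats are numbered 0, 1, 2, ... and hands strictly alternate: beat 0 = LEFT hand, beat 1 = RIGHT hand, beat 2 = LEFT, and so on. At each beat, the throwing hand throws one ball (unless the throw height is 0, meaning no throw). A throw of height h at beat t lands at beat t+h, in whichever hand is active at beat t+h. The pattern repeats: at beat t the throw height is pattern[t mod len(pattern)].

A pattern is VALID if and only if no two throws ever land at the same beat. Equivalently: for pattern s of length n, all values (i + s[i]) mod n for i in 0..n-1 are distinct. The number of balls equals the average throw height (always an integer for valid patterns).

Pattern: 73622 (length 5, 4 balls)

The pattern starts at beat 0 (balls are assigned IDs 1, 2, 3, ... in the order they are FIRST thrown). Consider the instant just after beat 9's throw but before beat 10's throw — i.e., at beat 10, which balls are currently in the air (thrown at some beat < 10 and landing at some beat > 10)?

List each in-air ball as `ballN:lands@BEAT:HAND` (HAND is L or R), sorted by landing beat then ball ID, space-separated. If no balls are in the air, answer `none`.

Beat 0 (L): throw ball1 h=7 -> lands@7:R; in-air after throw: [b1@7:R]
Beat 1 (R): throw ball2 h=3 -> lands@4:L; in-air after throw: [b2@4:L b1@7:R]
Beat 2 (L): throw ball3 h=6 -> lands@8:L; in-air after throw: [b2@4:L b1@7:R b3@8:L]
Beat 3 (R): throw ball4 h=2 -> lands@5:R; in-air after throw: [b2@4:L b4@5:R b1@7:R b3@8:L]
Beat 4 (L): throw ball2 h=2 -> lands@6:L; in-air after throw: [b4@5:R b2@6:L b1@7:R b3@8:L]
Beat 5 (R): throw ball4 h=7 -> lands@12:L; in-air after throw: [b2@6:L b1@7:R b3@8:L b4@12:L]
Beat 6 (L): throw ball2 h=3 -> lands@9:R; in-air after throw: [b1@7:R b3@8:L b2@9:R b4@12:L]
Beat 7 (R): throw ball1 h=6 -> lands@13:R; in-air after throw: [b3@8:L b2@9:R b4@12:L b1@13:R]
Beat 8 (L): throw ball3 h=2 -> lands@10:L; in-air after throw: [b2@9:R b3@10:L b4@12:L b1@13:R]
Beat 9 (R): throw ball2 h=2 -> lands@11:R; in-air after throw: [b3@10:L b2@11:R b4@12:L b1@13:R]
Beat 10 (L): throw ball3 h=7 -> lands@17:R; in-air after throw: [b2@11:R b4@12:L b1@13:R b3@17:R]

Answer: ball2:lands@11:R ball4:lands@12:L ball1:lands@13:R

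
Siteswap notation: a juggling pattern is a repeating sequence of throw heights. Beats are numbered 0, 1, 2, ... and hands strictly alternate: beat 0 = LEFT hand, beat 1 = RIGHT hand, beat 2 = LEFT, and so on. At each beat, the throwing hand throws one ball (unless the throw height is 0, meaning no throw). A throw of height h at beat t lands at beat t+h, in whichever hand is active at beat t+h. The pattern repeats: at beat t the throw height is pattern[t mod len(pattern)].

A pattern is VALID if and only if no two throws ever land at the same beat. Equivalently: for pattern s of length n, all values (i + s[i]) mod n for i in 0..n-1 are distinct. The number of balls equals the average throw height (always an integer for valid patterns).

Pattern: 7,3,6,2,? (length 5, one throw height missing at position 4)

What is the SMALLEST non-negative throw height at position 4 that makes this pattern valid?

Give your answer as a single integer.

i=0: (0 + 7) mod 5 = 2
i=1: (1 + 3) mod 5 = 4
i=2: (2 + 6) mod 5 = 3
i=3: (3 + 2) mod 5 = 0
i=4: s[i]=? (unknown)
Known residues: [0, 2, 3, 4]; need a permutation of 0..4, so missing residue r = 1
Need (4 + s) mod 5 = 1; smallest s = (1 - 4) mod 5 = 2

Answer: 2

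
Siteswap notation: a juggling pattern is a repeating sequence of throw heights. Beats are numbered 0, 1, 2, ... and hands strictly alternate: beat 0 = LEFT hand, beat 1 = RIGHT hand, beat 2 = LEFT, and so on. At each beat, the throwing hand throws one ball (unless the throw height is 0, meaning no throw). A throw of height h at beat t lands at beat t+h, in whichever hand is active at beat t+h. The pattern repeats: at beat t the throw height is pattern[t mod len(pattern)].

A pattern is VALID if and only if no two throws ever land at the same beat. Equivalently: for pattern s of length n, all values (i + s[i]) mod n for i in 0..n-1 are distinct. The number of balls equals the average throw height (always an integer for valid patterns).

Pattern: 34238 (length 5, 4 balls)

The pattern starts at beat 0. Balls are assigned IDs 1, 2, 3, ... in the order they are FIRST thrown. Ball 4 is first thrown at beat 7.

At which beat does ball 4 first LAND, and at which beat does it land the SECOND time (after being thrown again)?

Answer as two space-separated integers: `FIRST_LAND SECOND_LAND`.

Beat 0 (L): throw ball1 h=3 -> lands@3:R; in-air after throw: [b1@3:R]
Beat 1 (R): throw ball2 h=4 -> lands@5:R; in-air after throw: [b1@3:R b2@5:R]
Beat 2 (L): throw ball3 h=2 -> lands@4:L; in-air after throw: [b1@3:R b3@4:L b2@5:R]
Beat 3 (R): throw ball1 h=3 -> lands@6:L; in-air after throw: [b3@4:L b2@5:R b1@6:L]
Beat 4 (L): throw ball3 h=8 -> lands@12:L; in-air after throw: [b2@5:R b1@6:L b3@12:L]
Beat 5 (R): throw ball2 h=3 -> lands@8:L; in-air after throw: [b1@6:L b2@8:L b3@12:L]
Beat 6 (L): throw ball1 h=4 -> lands@10:L; in-air after throw: [b2@8:L b1@10:L b3@12:L]
Beat 7 (R): throw ball4 h=2 -> lands@9:R; in-air after throw: [b2@8:L b4@9:R b1@10:L b3@12:L]
Beat 8 (L): throw ball2 h=3 -> lands@11:R; in-air after throw: [b4@9:R b1@10:L b2@11:R b3@12:L]
Beat 9 (R): throw ball4 h=8 -> lands@17:R; in-air after throw: [b1@10:L b2@11:R b3@12:L b4@17:R]
Beat 10 (L): throw ball1 h=3 -> lands@13:R; in-air after throw: [b2@11:R b3@12:L b1@13:R b4@17:R]
Beat 11 (R): throw ball2 h=4 -> lands@15:R; in-air after throw: [b3@12:L b1@13:R b2@15:R b4@17:R]
Beat 12 (L): throw ball3 h=2 -> lands@14:L; in-air after throw: [b1@13:R b3@14:L b2@15:R b4@17:R]
Beat 13 (R): throw ball1 h=3 -> lands@16:L; in-air after throw: [b3@14:L b2@15:R b1@16:L b4@17:R]
Beat 14 (L): throw ball3 h=8 -> lands@22:L; in-air after throw: [b2@15:R b1@16:L b4@17:R b3@22:L]
Beat 15 (R): throw ball2 h=3 -> lands@18:L; in-air after throw: [b1@16:L b4@17:R b2@18:L b3@22:L]
Beat 16 (L): throw ball1 h=4 -> lands@20:L; in-air after throw: [b4@17:R b2@18:L b1@20:L b3@22:L]
Beat 17 (R): throw ball4 h=2 -> lands@19:R; in-air after throw: [b2@18:L b4@19:R b1@20:L b3@22:L]
Ball 4: thrown@7 h=2 -> first land @9; rethrown@9 h=8 -> second land @17

Answer: 9 17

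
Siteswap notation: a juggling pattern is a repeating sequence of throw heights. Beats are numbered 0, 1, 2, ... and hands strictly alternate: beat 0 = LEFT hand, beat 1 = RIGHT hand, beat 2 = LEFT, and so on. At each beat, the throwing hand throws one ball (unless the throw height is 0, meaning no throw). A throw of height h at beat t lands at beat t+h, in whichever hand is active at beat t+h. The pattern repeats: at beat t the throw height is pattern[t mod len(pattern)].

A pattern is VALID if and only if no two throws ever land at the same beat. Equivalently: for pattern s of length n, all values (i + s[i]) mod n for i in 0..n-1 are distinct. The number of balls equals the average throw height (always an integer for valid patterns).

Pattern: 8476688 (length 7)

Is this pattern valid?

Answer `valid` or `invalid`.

Answer: invalid

Derivation:
i=0: (i + s[i]) mod n = (0 + 8) mod 7 = 1
i=1: (i + s[i]) mod n = (1 + 4) mod 7 = 5
i=2: (i + s[i]) mod n = (2 + 7) mod 7 = 2
i=3: (i + s[i]) mod n = (3 + 6) mod 7 = 2
i=4: (i + s[i]) mod n = (4 + 6) mod 7 = 3
i=5: (i + s[i]) mod n = (5 + 8) mod 7 = 6
i=6: (i + s[i]) mod n = (6 + 8) mod 7 = 0
Residues: [1, 5, 2, 2, 3, 6, 0], distinct: False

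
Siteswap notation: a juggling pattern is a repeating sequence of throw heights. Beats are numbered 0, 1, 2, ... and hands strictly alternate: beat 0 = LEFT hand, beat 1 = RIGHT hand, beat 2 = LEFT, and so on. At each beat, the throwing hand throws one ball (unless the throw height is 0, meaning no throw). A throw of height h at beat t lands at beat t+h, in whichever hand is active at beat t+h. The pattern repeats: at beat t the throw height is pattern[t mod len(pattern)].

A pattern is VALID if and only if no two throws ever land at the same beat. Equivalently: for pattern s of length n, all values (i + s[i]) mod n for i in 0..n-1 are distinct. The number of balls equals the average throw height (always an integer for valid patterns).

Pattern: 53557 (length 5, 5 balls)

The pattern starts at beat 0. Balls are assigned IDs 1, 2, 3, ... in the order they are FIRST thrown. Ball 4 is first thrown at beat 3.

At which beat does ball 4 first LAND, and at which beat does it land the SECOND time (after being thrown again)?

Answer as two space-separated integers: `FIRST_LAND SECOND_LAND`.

Answer: 8 13

Derivation:
Beat 0 (L): throw ball1 h=5 -> lands@5:R; in-air after throw: [b1@5:R]
Beat 1 (R): throw ball2 h=3 -> lands@4:L; in-air after throw: [b2@4:L b1@5:R]
Beat 2 (L): throw ball3 h=5 -> lands@7:R; in-air after throw: [b2@4:L b1@5:R b3@7:R]
Beat 3 (R): throw ball4 h=5 -> lands@8:L; in-air after throw: [b2@4:L b1@5:R b3@7:R b4@8:L]
Beat 4 (L): throw ball2 h=7 -> lands@11:R; in-air after throw: [b1@5:R b3@7:R b4@8:L b2@11:R]
Beat 5 (R): throw ball1 h=5 -> lands@10:L; in-air after throw: [b3@7:R b4@8:L b1@10:L b2@11:R]
Beat 6 (L): throw ball5 h=3 -> lands@9:R; in-air after throw: [b3@7:R b4@8:L b5@9:R b1@10:L b2@11:R]
Beat 7 (R): throw ball3 h=5 -> lands@12:L; in-air after throw: [b4@8:L b5@9:R b1@10:L b2@11:R b3@12:L]
Beat 8 (L): throw ball4 h=5 -> lands@13:R; in-air after throw: [b5@9:R b1@10:L b2@11:R b3@12:L b4@13:R]
Beat 9 (R): throw ball5 h=7 -> lands@16:L; in-air after throw: [b1@10:L b2@11:R b3@12:L b4@13:R b5@16:L]
Beat 10 (L): throw ball1 h=5 -> lands@15:R; in-air after throw: [b2@11:R b3@12:L b4@13:R b1@15:R b5@16:L]
Beat 11 (R): throw ball2 h=3 -> lands@14:L; in-air after throw: [b3@12:L b4@13:R b2@14:L b1@15:R b5@16:L]
Beat 12 (L): throw ball3 h=5 -> lands@17:R; in-air after throw: [b4@13:R b2@14:L b1@15:R b5@16:L b3@17:R]
Beat 13 (R): throw ball4 h=5 -> lands@18:L; in-air after throw: [b2@14:L b1@15:R b5@16:L b3@17:R b4@18:L]
Ball 4: thrown@3 h=5 -> first land @8; rethrown@8 h=5 -> second land @13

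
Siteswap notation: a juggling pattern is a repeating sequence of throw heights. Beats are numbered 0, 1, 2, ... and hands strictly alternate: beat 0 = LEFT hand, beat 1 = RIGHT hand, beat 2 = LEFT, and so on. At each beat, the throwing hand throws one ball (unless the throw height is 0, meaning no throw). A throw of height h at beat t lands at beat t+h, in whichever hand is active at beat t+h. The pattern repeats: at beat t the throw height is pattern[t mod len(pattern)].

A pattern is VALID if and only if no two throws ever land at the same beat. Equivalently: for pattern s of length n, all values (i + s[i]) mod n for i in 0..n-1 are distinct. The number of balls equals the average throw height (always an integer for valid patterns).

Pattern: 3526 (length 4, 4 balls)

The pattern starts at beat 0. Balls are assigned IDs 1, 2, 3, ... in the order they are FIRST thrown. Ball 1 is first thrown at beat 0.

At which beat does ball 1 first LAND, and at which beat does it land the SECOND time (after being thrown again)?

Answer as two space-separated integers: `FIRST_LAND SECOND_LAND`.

Answer: 3 9

Derivation:
Beat 0 (L): throw ball1 h=3 -> lands@3:R; in-air after throw: [b1@3:R]
Beat 1 (R): throw ball2 h=5 -> lands@6:L; in-air after throw: [b1@3:R b2@6:L]
Beat 2 (L): throw ball3 h=2 -> lands@4:L; in-air after throw: [b1@3:R b3@4:L b2@6:L]
Beat 3 (R): throw ball1 h=6 -> lands@9:R; in-air after throw: [b3@4:L b2@6:L b1@9:R]
Beat 4 (L): throw ball3 h=3 -> lands@7:R; in-air after throw: [b2@6:L b3@7:R b1@9:R]
Beat 5 (R): throw ball4 h=5 -> lands@10:L; in-air after throw: [b2@6:L b3@7:R b1@9:R b4@10:L]
Beat 6 (L): throw ball2 h=2 -> lands@8:L; in-air after throw: [b3@7:R b2@8:L b1@9:R b4@10:L]
Beat 7 (R): throw ball3 h=6 -> lands@13:R; in-air after throw: [b2@8:L b1@9:R b4@10:L b3@13:R]
Beat 8 (L): throw ball2 h=3 -> lands@11:R; in-air after throw: [b1@9:R b4@10:L b2@11:R b3@13:R]
Beat 9 (R): throw ball1 h=5 -> lands@14:L; in-air after throw: [b4@10:L b2@11:R b3@13:R b1@14:L]
Ball 1: thrown@0 h=3 -> first land @3; rethrown@3 h=6 -> second land @9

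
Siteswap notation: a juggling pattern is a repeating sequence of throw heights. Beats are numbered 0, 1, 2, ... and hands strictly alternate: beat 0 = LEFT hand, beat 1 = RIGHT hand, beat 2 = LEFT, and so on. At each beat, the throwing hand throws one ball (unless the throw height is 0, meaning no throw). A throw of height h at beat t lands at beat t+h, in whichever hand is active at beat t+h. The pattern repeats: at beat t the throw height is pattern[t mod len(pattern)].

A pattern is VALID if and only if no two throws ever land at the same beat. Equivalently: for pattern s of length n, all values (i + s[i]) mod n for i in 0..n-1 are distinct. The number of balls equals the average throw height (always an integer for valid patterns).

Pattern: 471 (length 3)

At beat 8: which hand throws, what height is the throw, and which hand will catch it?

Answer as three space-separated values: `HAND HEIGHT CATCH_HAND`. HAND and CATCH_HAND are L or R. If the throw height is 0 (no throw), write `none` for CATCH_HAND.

Answer: L 1 R

Derivation:
Beat 8: 8 mod 2 = 0, so hand = L
Throw height = pattern[8 mod 3] = pattern[2] = 1
Lands at beat 8+1=9, 9 mod 2 = 1, so catch hand = R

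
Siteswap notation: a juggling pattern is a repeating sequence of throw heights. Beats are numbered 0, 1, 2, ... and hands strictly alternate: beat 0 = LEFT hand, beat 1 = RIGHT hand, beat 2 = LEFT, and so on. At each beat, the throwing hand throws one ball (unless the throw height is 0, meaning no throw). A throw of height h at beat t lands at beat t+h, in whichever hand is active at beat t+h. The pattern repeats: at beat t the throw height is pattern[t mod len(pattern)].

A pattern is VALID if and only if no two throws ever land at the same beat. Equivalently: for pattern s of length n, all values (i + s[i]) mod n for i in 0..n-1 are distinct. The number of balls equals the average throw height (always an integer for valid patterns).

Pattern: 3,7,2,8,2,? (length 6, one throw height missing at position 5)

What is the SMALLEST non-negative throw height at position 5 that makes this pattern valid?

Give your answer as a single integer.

i=0: (0 + 3) mod 6 = 3
i=1: (1 + 7) mod 6 = 2
i=2: (2 + 2) mod 6 = 4
i=3: (3 + 8) mod 6 = 5
i=4: (4 + 2) mod 6 = 0
i=5: s[i]=? (unknown)
Known residues: [0, 2, 3, 4, 5]; need a permutation of 0..5, so missing residue r = 1
Need (5 + s) mod 6 = 1; smallest s = (1 - 5) mod 6 = 2

Answer: 2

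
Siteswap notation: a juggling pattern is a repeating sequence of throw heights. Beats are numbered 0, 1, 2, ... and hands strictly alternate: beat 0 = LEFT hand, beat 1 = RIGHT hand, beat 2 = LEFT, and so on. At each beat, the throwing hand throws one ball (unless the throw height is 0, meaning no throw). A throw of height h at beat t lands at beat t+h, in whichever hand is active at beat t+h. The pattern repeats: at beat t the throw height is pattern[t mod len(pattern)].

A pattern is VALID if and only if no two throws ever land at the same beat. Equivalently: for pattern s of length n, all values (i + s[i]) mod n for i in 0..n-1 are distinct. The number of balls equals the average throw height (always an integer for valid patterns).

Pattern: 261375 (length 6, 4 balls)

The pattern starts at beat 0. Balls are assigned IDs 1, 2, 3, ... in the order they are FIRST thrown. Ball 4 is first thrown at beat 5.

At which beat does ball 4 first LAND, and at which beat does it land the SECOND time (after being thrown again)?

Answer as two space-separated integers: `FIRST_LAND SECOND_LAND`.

Answer: 10 17

Derivation:
Beat 0 (L): throw ball1 h=2 -> lands@2:L; in-air after throw: [b1@2:L]
Beat 1 (R): throw ball2 h=6 -> lands@7:R; in-air after throw: [b1@2:L b2@7:R]
Beat 2 (L): throw ball1 h=1 -> lands@3:R; in-air after throw: [b1@3:R b2@7:R]
Beat 3 (R): throw ball1 h=3 -> lands@6:L; in-air after throw: [b1@6:L b2@7:R]
Beat 4 (L): throw ball3 h=7 -> lands@11:R; in-air after throw: [b1@6:L b2@7:R b3@11:R]
Beat 5 (R): throw ball4 h=5 -> lands@10:L; in-air after throw: [b1@6:L b2@7:R b4@10:L b3@11:R]
Beat 6 (L): throw ball1 h=2 -> lands@8:L; in-air after throw: [b2@7:R b1@8:L b4@10:L b3@11:R]
Beat 7 (R): throw ball2 h=6 -> lands@13:R; in-air after throw: [b1@8:L b4@10:L b3@11:R b2@13:R]
Beat 8 (L): throw ball1 h=1 -> lands@9:R; in-air after throw: [b1@9:R b4@10:L b3@11:R b2@13:R]
Beat 9 (R): throw ball1 h=3 -> lands@12:L; in-air after throw: [b4@10:L b3@11:R b1@12:L b2@13:R]
Beat 10 (L): throw ball4 h=7 -> lands@17:R; in-air after throw: [b3@11:R b1@12:L b2@13:R b4@17:R]
Beat 11 (R): throw ball3 h=5 -> lands@16:L; in-air after throw: [b1@12:L b2@13:R b3@16:L b4@17:R]
Beat 12 (L): throw ball1 h=2 -> lands@14:L; in-air after throw: [b2@13:R b1@14:L b3@16:L b4@17:R]
Beat 13 (R): throw ball2 h=6 -> lands@19:R; in-air after throw: [b1@14:L b3@16:L b4@17:R b2@19:R]
Beat 14 (L): throw ball1 h=1 -> lands@15:R; in-air after throw: [b1@15:R b3@16:L b4@17:R b2@19:R]
Beat 15 (R): throw ball1 h=3 -> lands@18:L; in-air after throw: [b3@16:L b4@17:R b1@18:L b2@19:R]
Beat 16 (L): throw ball3 h=7 -> lands@23:R; in-air after throw: [b4@17:R b1@18:L b2@19:R b3@23:R]
Beat 17 (R): throw ball4 h=5 -> lands@22:L; in-air after throw: [b1@18:L b2@19:R b4@22:L b3@23:R]
Ball 4: thrown@5 h=5 -> first land @10; rethrown@10 h=7 -> second land @17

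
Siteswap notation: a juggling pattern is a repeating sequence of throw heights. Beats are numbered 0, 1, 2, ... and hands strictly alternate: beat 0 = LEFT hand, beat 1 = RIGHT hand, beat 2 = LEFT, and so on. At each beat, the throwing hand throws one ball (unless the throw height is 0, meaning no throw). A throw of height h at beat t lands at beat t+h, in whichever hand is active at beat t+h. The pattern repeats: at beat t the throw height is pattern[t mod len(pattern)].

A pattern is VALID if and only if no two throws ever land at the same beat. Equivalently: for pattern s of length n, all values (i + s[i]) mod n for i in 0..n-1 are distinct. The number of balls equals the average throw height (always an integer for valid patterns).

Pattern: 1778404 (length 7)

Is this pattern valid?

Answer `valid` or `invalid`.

Answer: invalid

Derivation:
i=0: (i + s[i]) mod n = (0 + 1) mod 7 = 1
i=1: (i + s[i]) mod n = (1 + 7) mod 7 = 1
i=2: (i + s[i]) mod n = (2 + 7) mod 7 = 2
i=3: (i + s[i]) mod n = (3 + 8) mod 7 = 4
i=4: (i + s[i]) mod n = (4 + 4) mod 7 = 1
i=5: (i + s[i]) mod n = (5 + 0) mod 7 = 5
i=6: (i + s[i]) mod n = (6 + 4) mod 7 = 3
Residues: [1, 1, 2, 4, 1, 5, 3], distinct: False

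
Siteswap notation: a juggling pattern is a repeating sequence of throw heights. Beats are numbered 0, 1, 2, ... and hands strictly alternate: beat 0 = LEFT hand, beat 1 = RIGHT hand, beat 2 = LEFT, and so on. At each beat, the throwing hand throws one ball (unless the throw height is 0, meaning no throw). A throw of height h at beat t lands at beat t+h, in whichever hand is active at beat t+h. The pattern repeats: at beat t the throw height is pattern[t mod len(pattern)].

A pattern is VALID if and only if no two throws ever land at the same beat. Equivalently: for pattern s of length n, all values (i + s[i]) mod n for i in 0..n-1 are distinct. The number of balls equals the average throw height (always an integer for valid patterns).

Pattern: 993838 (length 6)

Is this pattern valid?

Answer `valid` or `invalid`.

Answer: invalid

Derivation:
i=0: (i + s[i]) mod n = (0 + 9) mod 6 = 3
i=1: (i + s[i]) mod n = (1 + 9) mod 6 = 4
i=2: (i + s[i]) mod n = (2 + 3) mod 6 = 5
i=3: (i + s[i]) mod n = (3 + 8) mod 6 = 5
i=4: (i + s[i]) mod n = (4 + 3) mod 6 = 1
i=5: (i + s[i]) mod n = (5 + 8) mod 6 = 1
Residues: [3, 4, 5, 5, 1, 1], distinct: False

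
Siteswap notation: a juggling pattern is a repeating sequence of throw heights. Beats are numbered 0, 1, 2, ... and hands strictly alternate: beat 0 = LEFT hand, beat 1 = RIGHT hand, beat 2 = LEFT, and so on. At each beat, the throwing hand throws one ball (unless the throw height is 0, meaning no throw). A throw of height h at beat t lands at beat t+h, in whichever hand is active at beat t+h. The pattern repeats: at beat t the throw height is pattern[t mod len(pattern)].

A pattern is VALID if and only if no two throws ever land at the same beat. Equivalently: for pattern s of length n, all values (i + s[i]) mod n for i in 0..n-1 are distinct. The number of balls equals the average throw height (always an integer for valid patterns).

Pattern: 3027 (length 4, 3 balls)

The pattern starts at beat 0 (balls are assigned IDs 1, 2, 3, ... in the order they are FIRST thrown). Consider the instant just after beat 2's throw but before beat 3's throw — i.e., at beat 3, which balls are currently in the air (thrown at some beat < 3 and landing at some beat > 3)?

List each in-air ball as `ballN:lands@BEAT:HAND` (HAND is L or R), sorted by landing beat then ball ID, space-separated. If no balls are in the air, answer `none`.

Beat 0 (L): throw ball1 h=3 -> lands@3:R; in-air after throw: [b1@3:R]
Beat 2 (L): throw ball2 h=2 -> lands@4:L; in-air after throw: [b1@3:R b2@4:L]
Beat 3 (R): throw ball1 h=7 -> lands@10:L; in-air after throw: [b2@4:L b1@10:L]

Answer: ball2:lands@4:L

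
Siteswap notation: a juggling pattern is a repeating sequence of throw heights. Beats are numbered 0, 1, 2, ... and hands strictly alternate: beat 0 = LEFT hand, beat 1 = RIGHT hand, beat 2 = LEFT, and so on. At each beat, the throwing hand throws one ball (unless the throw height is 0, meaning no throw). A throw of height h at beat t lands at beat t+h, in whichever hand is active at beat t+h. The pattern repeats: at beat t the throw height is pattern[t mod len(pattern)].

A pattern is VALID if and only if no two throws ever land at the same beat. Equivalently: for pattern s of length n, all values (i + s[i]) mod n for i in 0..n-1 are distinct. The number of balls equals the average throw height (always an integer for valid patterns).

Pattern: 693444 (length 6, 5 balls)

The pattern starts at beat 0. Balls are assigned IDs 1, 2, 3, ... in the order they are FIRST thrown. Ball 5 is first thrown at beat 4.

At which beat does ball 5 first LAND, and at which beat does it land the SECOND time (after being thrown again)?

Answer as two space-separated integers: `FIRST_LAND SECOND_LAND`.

Beat 0 (L): throw ball1 h=6 -> lands@6:L; in-air after throw: [b1@6:L]
Beat 1 (R): throw ball2 h=9 -> lands@10:L; in-air after throw: [b1@6:L b2@10:L]
Beat 2 (L): throw ball3 h=3 -> lands@5:R; in-air after throw: [b3@5:R b1@6:L b2@10:L]
Beat 3 (R): throw ball4 h=4 -> lands@7:R; in-air after throw: [b3@5:R b1@6:L b4@7:R b2@10:L]
Beat 4 (L): throw ball5 h=4 -> lands@8:L; in-air after throw: [b3@5:R b1@6:L b4@7:R b5@8:L b2@10:L]
Beat 5 (R): throw ball3 h=4 -> lands@9:R; in-air after throw: [b1@6:L b4@7:R b5@8:L b3@9:R b2@10:L]
Beat 6 (L): throw ball1 h=6 -> lands@12:L; in-air after throw: [b4@7:R b5@8:L b3@9:R b2@10:L b1@12:L]
Beat 7 (R): throw ball4 h=9 -> lands@16:L; in-air after throw: [b5@8:L b3@9:R b2@10:L b1@12:L b4@16:L]
Beat 8 (L): throw ball5 h=3 -> lands@11:R; in-air after throw: [b3@9:R b2@10:L b5@11:R b1@12:L b4@16:L]
Beat 9 (R): throw ball3 h=4 -> lands@13:R; in-air after throw: [b2@10:L b5@11:R b1@12:L b3@13:R b4@16:L]
Beat 10 (L): throw ball2 h=4 -> lands@14:L; in-air after throw: [b5@11:R b1@12:L b3@13:R b2@14:L b4@16:L]
Beat 11 (R): throw ball5 h=4 -> lands@15:R; in-air after throw: [b1@12:L b3@13:R b2@14:L b5@15:R b4@16:L]
Ball 5: thrown@4 h=4 -> first land @8; rethrown@8 h=3 -> second land @11

Answer: 8 11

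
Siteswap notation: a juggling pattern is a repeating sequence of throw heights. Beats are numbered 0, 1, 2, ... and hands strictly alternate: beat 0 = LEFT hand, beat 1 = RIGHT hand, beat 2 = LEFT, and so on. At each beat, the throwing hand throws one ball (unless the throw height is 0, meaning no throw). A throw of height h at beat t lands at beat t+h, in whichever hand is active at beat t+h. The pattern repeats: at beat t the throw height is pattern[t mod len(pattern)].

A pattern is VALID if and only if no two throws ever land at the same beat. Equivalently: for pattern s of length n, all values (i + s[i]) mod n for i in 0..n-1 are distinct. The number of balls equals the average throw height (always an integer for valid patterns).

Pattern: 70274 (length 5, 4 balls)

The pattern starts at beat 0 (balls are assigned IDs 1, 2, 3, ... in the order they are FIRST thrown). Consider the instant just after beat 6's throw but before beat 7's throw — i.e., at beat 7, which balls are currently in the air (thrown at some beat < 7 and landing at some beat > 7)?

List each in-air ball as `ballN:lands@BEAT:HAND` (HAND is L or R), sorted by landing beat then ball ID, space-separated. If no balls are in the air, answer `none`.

Beat 0 (L): throw ball1 h=7 -> lands@7:R; in-air after throw: [b1@7:R]
Beat 2 (L): throw ball2 h=2 -> lands@4:L; in-air after throw: [b2@4:L b1@7:R]
Beat 3 (R): throw ball3 h=7 -> lands@10:L; in-air after throw: [b2@4:L b1@7:R b3@10:L]
Beat 4 (L): throw ball2 h=4 -> lands@8:L; in-air after throw: [b1@7:R b2@8:L b3@10:L]
Beat 5 (R): throw ball4 h=7 -> lands@12:L; in-air after throw: [b1@7:R b2@8:L b3@10:L b4@12:L]
Beat 7 (R): throw ball1 h=2 -> lands@9:R; in-air after throw: [b2@8:L b1@9:R b3@10:L b4@12:L]

Answer: ball2:lands@8:L ball3:lands@10:L ball4:lands@12:L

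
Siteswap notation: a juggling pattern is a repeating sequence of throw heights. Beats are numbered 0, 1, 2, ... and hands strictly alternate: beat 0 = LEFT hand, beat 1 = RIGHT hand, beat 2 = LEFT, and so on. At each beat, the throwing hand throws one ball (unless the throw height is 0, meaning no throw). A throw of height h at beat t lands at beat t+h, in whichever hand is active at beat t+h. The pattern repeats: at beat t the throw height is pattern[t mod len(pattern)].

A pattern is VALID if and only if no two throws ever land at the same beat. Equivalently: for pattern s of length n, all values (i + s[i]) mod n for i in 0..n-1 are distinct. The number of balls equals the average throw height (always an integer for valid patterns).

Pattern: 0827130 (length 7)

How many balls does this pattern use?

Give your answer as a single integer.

Pattern = [0, 8, 2, 7, 1, 3, 0], length n = 7
  position 0: throw height = 0, running sum = 0
  position 1: throw height = 8, running sum = 8
  position 2: throw height = 2, running sum = 10
  position 3: throw height = 7, running sum = 17
  position 4: throw height = 1, running sum = 18
  position 5: throw height = 3, running sum = 21
  position 6: throw height = 0, running sum = 21
Total sum = 21; balls = sum / n = 21 / 7 = 3

Answer: 3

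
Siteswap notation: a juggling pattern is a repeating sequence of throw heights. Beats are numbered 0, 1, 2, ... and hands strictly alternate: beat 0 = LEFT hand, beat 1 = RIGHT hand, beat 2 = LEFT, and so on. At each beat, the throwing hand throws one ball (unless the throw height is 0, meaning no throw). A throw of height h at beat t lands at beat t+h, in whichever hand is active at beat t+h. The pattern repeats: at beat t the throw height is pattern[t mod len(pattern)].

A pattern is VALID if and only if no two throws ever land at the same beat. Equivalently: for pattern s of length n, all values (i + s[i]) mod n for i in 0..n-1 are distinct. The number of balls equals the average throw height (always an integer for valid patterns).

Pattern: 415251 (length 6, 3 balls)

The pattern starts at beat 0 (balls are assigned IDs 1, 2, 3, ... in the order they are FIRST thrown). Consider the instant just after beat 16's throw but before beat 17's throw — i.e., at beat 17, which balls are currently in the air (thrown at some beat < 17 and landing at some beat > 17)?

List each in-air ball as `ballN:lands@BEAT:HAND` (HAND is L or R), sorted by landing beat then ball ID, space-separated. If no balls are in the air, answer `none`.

Answer: ball2:lands@19:R ball1:lands@21:R

Derivation:
Beat 0 (L): throw ball1 h=4 -> lands@4:L; in-air after throw: [b1@4:L]
Beat 1 (R): throw ball2 h=1 -> lands@2:L; in-air after throw: [b2@2:L b1@4:L]
Beat 2 (L): throw ball2 h=5 -> lands@7:R; in-air after throw: [b1@4:L b2@7:R]
Beat 3 (R): throw ball3 h=2 -> lands@5:R; in-air after throw: [b1@4:L b3@5:R b2@7:R]
Beat 4 (L): throw ball1 h=5 -> lands@9:R; in-air after throw: [b3@5:R b2@7:R b1@9:R]
Beat 5 (R): throw ball3 h=1 -> lands@6:L; in-air after throw: [b3@6:L b2@7:R b1@9:R]
Beat 6 (L): throw ball3 h=4 -> lands@10:L; in-air after throw: [b2@7:R b1@9:R b3@10:L]
Beat 7 (R): throw ball2 h=1 -> lands@8:L; in-air after throw: [b2@8:L b1@9:R b3@10:L]
Beat 8 (L): throw ball2 h=5 -> lands@13:R; in-air after throw: [b1@9:R b3@10:L b2@13:R]
Beat 9 (R): throw ball1 h=2 -> lands@11:R; in-air after throw: [b3@10:L b1@11:R b2@13:R]
Beat 10 (L): throw ball3 h=5 -> lands@15:R; in-air after throw: [b1@11:R b2@13:R b3@15:R]
Beat 11 (R): throw ball1 h=1 -> lands@12:L; in-air after throw: [b1@12:L b2@13:R b3@15:R]
Beat 12 (L): throw ball1 h=4 -> lands@16:L; in-air after throw: [b2@13:R b3@15:R b1@16:L]
Beat 13 (R): throw ball2 h=1 -> lands@14:L; in-air after throw: [b2@14:L b3@15:R b1@16:L]
Beat 14 (L): throw ball2 h=5 -> lands@19:R; in-air after throw: [b3@15:R b1@16:L b2@19:R]
Beat 15 (R): throw ball3 h=2 -> lands@17:R; in-air after throw: [b1@16:L b3@17:R b2@19:R]
Beat 16 (L): throw ball1 h=5 -> lands@21:R; in-air after throw: [b3@17:R b2@19:R b1@21:R]
Beat 17 (R): throw ball3 h=1 -> lands@18:L; in-air after throw: [b3@18:L b2@19:R b1@21:R]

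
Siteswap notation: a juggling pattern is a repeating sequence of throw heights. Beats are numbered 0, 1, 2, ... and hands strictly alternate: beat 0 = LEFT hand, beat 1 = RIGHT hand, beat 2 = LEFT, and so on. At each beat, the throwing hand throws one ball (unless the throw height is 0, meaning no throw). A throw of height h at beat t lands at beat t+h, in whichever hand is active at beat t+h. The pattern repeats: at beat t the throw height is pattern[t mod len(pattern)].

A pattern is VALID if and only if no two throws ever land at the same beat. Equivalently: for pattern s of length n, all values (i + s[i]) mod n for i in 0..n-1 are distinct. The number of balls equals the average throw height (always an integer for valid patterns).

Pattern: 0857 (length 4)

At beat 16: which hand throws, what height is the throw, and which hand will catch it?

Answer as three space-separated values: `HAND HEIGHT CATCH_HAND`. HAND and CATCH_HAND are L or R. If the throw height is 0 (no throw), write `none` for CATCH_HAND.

Beat 16: 16 mod 2 = 0, so hand = L
Throw height = pattern[16 mod 4] = pattern[0] = 0

Answer: L 0 none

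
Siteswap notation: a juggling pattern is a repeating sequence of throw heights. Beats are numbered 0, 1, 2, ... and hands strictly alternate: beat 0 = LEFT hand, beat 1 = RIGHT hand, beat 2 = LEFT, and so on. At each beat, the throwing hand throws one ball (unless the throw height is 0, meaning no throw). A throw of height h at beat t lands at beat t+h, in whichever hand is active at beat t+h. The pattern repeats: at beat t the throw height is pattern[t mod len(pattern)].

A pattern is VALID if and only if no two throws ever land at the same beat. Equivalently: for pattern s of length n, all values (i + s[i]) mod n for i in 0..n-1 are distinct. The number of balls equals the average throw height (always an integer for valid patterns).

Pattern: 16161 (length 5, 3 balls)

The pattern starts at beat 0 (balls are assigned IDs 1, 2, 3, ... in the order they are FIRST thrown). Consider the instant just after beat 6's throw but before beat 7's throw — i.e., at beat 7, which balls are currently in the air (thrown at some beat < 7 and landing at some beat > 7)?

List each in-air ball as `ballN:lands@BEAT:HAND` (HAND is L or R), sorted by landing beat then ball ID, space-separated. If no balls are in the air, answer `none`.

Answer: ball2:lands@9:R ball3:lands@12:L

Derivation:
Beat 0 (L): throw ball1 h=1 -> lands@1:R; in-air after throw: [b1@1:R]
Beat 1 (R): throw ball1 h=6 -> lands@7:R; in-air after throw: [b1@7:R]
Beat 2 (L): throw ball2 h=1 -> lands@3:R; in-air after throw: [b2@3:R b1@7:R]
Beat 3 (R): throw ball2 h=6 -> lands@9:R; in-air after throw: [b1@7:R b2@9:R]
Beat 4 (L): throw ball3 h=1 -> lands@5:R; in-air after throw: [b3@5:R b1@7:R b2@9:R]
Beat 5 (R): throw ball3 h=1 -> lands@6:L; in-air after throw: [b3@6:L b1@7:R b2@9:R]
Beat 6 (L): throw ball3 h=6 -> lands@12:L; in-air after throw: [b1@7:R b2@9:R b3@12:L]
Beat 7 (R): throw ball1 h=1 -> lands@8:L; in-air after throw: [b1@8:L b2@9:R b3@12:L]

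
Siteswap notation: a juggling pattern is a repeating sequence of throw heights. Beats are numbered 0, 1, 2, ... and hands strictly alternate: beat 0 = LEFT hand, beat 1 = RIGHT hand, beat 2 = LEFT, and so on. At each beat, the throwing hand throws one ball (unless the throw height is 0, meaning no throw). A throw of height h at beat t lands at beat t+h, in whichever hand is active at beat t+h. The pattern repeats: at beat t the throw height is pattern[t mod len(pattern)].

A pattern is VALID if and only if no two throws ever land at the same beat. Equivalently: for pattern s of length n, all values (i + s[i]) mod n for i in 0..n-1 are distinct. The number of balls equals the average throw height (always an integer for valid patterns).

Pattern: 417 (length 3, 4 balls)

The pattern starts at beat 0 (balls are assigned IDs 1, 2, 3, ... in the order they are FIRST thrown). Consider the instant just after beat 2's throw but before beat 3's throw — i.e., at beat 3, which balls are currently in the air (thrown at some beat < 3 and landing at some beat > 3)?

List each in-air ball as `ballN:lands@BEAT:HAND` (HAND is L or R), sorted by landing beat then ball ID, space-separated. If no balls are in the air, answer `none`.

Beat 0 (L): throw ball1 h=4 -> lands@4:L; in-air after throw: [b1@4:L]
Beat 1 (R): throw ball2 h=1 -> lands@2:L; in-air after throw: [b2@2:L b1@4:L]
Beat 2 (L): throw ball2 h=7 -> lands@9:R; in-air after throw: [b1@4:L b2@9:R]
Beat 3 (R): throw ball3 h=4 -> lands@7:R; in-air after throw: [b1@4:L b3@7:R b2@9:R]

Answer: ball1:lands@4:L ball2:lands@9:R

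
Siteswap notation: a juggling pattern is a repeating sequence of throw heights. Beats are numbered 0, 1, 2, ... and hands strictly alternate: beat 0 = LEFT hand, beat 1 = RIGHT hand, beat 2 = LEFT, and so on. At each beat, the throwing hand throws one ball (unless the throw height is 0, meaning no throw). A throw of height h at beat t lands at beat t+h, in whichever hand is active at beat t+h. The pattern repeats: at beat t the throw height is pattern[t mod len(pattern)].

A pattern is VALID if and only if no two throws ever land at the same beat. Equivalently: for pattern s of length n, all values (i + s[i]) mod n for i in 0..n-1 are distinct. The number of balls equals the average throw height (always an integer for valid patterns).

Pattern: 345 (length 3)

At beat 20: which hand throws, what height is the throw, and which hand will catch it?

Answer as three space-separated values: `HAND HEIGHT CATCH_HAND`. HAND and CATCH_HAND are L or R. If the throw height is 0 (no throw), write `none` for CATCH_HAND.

Beat 20: 20 mod 2 = 0, so hand = L
Throw height = pattern[20 mod 3] = pattern[2] = 5
Lands at beat 20+5=25, 25 mod 2 = 1, so catch hand = R

Answer: L 5 R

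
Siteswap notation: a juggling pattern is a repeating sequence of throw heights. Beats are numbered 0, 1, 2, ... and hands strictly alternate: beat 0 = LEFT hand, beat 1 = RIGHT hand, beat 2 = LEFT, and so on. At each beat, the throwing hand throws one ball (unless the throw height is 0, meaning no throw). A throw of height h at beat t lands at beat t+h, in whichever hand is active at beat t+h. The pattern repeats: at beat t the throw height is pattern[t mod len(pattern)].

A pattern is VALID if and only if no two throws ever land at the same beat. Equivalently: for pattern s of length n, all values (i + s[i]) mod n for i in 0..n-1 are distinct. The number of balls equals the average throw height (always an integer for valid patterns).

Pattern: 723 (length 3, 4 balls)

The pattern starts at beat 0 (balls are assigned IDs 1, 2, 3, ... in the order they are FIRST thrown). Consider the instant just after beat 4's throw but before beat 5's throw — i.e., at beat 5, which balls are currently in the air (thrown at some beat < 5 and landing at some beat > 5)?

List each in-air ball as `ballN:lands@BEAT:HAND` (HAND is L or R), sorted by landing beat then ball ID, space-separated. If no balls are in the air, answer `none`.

Answer: ball4:lands@6:L ball1:lands@7:R ball2:lands@10:L

Derivation:
Beat 0 (L): throw ball1 h=7 -> lands@7:R; in-air after throw: [b1@7:R]
Beat 1 (R): throw ball2 h=2 -> lands@3:R; in-air after throw: [b2@3:R b1@7:R]
Beat 2 (L): throw ball3 h=3 -> lands@5:R; in-air after throw: [b2@3:R b3@5:R b1@7:R]
Beat 3 (R): throw ball2 h=7 -> lands@10:L; in-air after throw: [b3@5:R b1@7:R b2@10:L]
Beat 4 (L): throw ball4 h=2 -> lands@6:L; in-air after throw: [b3@5:R b4@6:L b1@7:R b2@10:L]
Beat 5 (R): throw ball3 h=3 -> lands@8:L; in-air after throw: [b4@6:L b1@7:R b3@8:L b2@10:L]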